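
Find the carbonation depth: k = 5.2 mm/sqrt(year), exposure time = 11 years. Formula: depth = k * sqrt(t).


depth = k * sqrt(t)
= 5.2 * sqrt(11)
= 17.25 mm

17.25


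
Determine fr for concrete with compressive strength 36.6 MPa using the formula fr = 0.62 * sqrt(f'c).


fr = 0.62 * sqrt(36.6)
= 3.751 MPa

3.751


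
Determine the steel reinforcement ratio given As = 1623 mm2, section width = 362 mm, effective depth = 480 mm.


rho = As / (b * d)
= 1623 / (362 * 480)
= 0.0093

0.0093


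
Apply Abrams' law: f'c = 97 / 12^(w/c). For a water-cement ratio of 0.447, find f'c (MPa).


f'c = 97 / 12^0.447
= 97 / 3.037
= 31.94 MPa

31.94


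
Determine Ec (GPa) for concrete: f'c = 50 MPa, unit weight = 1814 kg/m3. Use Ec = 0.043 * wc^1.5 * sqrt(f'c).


Ec = 0.043 * 1814^1.5 * sqrt(50) / 1000
= 23.49 GPa

23.49


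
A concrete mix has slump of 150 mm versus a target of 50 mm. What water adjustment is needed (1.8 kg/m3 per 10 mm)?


Difference = 50 - 150 = -100 mm
Water adjustment = -100 * 1.8 / 10 = -18.0 kg/m3

-18.0


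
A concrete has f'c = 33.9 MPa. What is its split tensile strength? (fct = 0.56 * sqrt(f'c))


fct = 0.56 * sqrt(33.9)
= 0.56 * 5.822
= 3.261 MPa

3.261


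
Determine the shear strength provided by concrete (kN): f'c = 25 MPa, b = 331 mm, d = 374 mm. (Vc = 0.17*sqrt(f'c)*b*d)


Vc = 0.17 * sqrt(25) * 331 * 374 / 1000
= 105.22 kN

105.22


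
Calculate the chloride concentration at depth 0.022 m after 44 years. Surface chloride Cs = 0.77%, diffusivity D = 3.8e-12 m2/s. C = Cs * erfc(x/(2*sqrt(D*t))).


t_seconds = 44 * 365.25 * 24 * 3600 = 1388534400.0 s
arg = 0.022 / (2 * sqrt(3.8e-12 * 1388534400.0))
= 0.1514
erfc(0.1514) = 0.8304
C = 0.77 * 0.8304 = 0.6394%

0.6394


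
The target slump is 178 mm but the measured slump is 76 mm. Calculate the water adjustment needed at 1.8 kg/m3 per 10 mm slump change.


Difference = 178 - 76 = 102 mm
Water adjustment = 102 * 1.8 / 10 = 18.4 kg/m3

18.4


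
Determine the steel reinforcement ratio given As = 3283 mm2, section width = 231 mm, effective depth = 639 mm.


rho = As / (b * d)
= 3283 / (231 * 639)
= 0.0222

0.0222


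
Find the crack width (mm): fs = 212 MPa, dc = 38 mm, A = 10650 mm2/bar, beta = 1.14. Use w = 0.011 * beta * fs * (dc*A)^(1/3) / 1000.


w = 0.011 * beta * fs * (dc * A)^(1/3) / 1000
= 0.011 * 1.14 * 212 * (38 * 10650)^(1/3) / 1000
= 0.197 mm

0.197


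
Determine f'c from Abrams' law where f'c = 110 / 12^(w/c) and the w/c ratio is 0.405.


f'c = 110 / 12^0.405
= 110 / 2.736
= 40.21 MPa

40.21


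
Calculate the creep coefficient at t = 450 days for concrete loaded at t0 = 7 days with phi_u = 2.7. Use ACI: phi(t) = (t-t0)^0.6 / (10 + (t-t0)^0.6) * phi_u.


dt = 450 - 7 = 443
phi = 443^0.6 / (10 + 443^0.6) * 2.7
= 2.146

2.146


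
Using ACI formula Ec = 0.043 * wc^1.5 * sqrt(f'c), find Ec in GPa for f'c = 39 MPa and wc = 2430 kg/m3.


Ec = 0.043 * 2430^1.5 * sqrt(39) / 1000
= 32.17 GPa

32.17


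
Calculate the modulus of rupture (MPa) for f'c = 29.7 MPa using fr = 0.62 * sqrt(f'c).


fr = 0.62 * sqrt(29.7)
= 3.379 MPa

3.379


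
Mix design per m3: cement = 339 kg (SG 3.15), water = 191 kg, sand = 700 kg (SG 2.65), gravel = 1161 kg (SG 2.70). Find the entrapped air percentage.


Vol cement = 339 / (3.15 * 1000) = 0.107619 m3
Vol water = 191 / 1000 = 0.191 m3
Vol sand = 700 / (2.65 * 1000) = 0.264151 m3
Vol gravel = 1161 / (2.70 * 1000) = 0.43 m3
Total solid + water volume = 0.99277 m3
Air = (1 - 0.99277) * 100 = 0.72%

0.72


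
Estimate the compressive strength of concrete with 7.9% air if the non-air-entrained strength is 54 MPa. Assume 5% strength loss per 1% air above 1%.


Strength loss = (7.9 - 1) * 5 = 34.5%
f'c = 54 * (1 - 34.5/100)
= 35.37 MPa

35.37


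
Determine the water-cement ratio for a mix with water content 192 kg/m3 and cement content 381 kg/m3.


w/c = water / cement
w/c = 192 / 381 = 0.504

0.504


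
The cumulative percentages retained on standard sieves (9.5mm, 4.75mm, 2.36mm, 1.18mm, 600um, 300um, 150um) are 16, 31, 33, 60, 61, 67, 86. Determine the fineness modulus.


FM = sum(cumulative % retained) / 100
= 354 / 100
= 3.54

3.54


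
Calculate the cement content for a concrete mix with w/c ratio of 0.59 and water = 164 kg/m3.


Cement = water / (w/c)
= 164 / 0.59
= 278.0 kg/m3

278.0


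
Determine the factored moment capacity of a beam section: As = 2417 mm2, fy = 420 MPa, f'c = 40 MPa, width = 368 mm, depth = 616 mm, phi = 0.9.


a = As * fy / (0.85 * f'c * b)
= 2417 * 420 / (0.85 * 40 * 368)
= 81.1333 mm
Mn = As * fy * (d - a/2) / 10^6
= 584.1454 kN-m
phi*Mn = 0.9 * 584.1454 = 525.73 kN-m

525.73


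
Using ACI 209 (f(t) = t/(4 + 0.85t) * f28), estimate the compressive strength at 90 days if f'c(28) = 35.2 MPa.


f(90) = 90 / (4 + 0.85 * 90) * 35.2
= 90 / 80.5 * 35.2
= 39.35 MPa

39.35


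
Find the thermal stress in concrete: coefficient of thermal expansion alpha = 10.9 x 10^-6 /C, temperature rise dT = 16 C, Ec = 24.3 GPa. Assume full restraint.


sigma = alpha * dT * Ec
= 10.9e-6 * 16 * 24.3 * 1000
= 4.238 MPa

4.238


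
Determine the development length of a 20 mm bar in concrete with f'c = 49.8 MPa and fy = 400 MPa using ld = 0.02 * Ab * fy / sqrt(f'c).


Ab = pi * 20^2 / 4 = 314.159 mm2
ld = 0.02 * 314.159 * 400 / sqrt(49.8)
= 356.1 mm

356.1


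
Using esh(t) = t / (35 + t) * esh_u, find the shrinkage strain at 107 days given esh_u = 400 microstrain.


esh(107) = 107 / (35 + 107) * 400
= 107 / 142 * 400
= 301.4 microstrain

301.4


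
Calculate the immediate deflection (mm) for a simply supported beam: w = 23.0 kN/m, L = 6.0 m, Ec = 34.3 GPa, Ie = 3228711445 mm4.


Convert: L = 6.0 m = 6000 mm, Ec = 34.3 GPa = 34300 MPa
delta = 5 * 23.0 * 6000^4 / (384 * 34300 * 3228711445)
= 3.5 mm

3.5


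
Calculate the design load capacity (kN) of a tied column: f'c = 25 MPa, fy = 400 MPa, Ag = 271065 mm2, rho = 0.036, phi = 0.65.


Ast = rho * Ag = 0.036 * 271065 = 9758.34 mm2
phi*Pn = 0.65 * 0.80 * (0.85 * 25 * (271065 - 9758.34) + 400 * 9758.34) / 1000
= 4917.17 kN

4917.17


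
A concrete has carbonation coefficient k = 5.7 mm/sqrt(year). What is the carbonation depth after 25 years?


depth = k * sqrt(t)
= 5.7 * sqrt(25)
= 28.5 mm

28.5


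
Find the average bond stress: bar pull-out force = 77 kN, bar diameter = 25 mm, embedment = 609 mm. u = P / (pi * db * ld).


u = P / (pi * db * ld)
= 77 * 1000 / (pi * 25 * 609)
= 1.61 MPa

1.61


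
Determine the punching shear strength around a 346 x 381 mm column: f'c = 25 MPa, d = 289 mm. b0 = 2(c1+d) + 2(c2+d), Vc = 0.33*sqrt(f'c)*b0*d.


b0 = 2*(346 + 289) + 2*(381 + 289) = 2610 mm
Vc = 0.33 * sqrt(25) * 2610 * 289 / 1000
= 1244.58 kN

1244.58


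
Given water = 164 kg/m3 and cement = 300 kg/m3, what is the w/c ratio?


w/c = water / cement
w/c = 164 / 300 = 0.547

0.547


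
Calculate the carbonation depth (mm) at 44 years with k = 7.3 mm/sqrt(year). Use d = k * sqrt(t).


depth = k * sqrt(t)
= 7.3 * sqrt(44)
= 48.42 mm

48.42


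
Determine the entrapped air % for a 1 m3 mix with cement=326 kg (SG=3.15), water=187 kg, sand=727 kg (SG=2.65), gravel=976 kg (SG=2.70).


Vol cement = 326 / (3.15 * 1000) = 0.103492 m3
Vol water = 187 / 1000 = 0.187 m3
Vol sand = 727 / (2.65 * 1000) = 0.27434 m3
Vol gravel = 976 / (2.70 * 1000) = 0.361481 m3
Total solid + water volume = 0.926313 m3
Air = (1 - 0.926313) * 100 = 7.37%

7.37


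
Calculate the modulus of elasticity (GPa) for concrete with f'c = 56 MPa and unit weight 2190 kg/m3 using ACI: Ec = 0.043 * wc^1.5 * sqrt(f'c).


Ec = 0.043 * 2190^1.5 * sqrt(56) / 1000
= 32.98 GPa

32.98


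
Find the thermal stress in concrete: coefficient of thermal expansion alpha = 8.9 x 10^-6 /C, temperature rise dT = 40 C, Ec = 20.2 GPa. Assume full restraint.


sigma = alpha * dT * Ec
= 8.9e-6 * 40 * 20.2 * 1000
= 7.191 MPa

7.191


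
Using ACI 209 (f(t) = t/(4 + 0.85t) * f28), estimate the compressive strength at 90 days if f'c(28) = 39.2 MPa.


f(90) = 90 / (4 + 0.85 * 90) * 39.2
= 90 / 80.5 * 39.2
= 43.83 MPa

43.83


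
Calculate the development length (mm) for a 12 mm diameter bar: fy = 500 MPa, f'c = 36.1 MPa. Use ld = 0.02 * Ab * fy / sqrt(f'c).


Ab = pi * 12^2 / 4 = 113.097 mm2
ld = 0.02 * 113.097 * 500 / sqrt(36.1)
= 188.2 mm

188.2


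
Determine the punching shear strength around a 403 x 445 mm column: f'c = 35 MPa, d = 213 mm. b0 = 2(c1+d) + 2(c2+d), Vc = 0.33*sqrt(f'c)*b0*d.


b0 = 2*(403 + 213) + 2*(445 + 213) = 2548 mm
Vc = 0.33 * sqrt(35) * 2548 * 213 / 1000
= 1059.56 kN

1059.56


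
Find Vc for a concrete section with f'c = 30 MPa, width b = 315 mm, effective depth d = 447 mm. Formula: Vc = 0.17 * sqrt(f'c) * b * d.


Vc = 0.17 * sqrt(30) * 315 * 447 / 1000
= 131.11 kN

131.11


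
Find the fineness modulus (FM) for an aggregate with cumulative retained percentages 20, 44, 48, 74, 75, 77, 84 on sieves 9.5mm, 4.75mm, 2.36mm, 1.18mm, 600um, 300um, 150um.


FM = sum(cumulative % retained) / 100
= 422 / 100
= 4.22

4.22


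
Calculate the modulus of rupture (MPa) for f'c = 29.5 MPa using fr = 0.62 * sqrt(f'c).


fr = 0.62 * sqrt(29.5)
= 3.367 MPa

3.367


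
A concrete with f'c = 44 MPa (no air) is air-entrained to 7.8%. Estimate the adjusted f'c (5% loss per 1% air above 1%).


Strength loss = (7.8 - 1) * 5 = 34.0%
f'c = 44 * (1 - 34.0/100)
= 29.04 MPa

29.04


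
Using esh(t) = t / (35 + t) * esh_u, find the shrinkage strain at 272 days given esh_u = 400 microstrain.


esh(272) = 272 / (35 + 272) * 400
= 272 / 307 * 400
= 354.4 microstrain

354.4


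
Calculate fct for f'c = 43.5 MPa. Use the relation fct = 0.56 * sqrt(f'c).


fct = 0.56 * sqrt(43.5)
= 0.56 * 6.595
= 3.693 MPa

3.693


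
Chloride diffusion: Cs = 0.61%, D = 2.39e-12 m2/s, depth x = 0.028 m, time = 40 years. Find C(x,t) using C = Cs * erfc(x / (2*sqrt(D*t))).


t_seconds = 40 * 365.25 * 24 * 3600 = 1262304000.0 s
arg = 0.028 / (2 * sqrt(2.39e-12 * 1262304000.0))
= 0.2549
erfc(0.2549) = 0.7185
C = 0.61 * 0.7185 = 0.4383%

0.4383


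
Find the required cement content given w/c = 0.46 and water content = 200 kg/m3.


Cement = water / (w/c)
= 200 / 0.46
= 434.8 kg/m3

434.8


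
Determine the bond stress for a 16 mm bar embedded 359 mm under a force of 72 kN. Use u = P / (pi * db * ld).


u = P / (pi * db * ld)
= 72 * 1000 / (pi * 16 * 359)
= 3.99 MPa

3.99


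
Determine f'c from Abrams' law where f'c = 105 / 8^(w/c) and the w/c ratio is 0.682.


f'c = 105 / 8^0.682
= 105 / 4.13
= 25.43 MPa

25.43


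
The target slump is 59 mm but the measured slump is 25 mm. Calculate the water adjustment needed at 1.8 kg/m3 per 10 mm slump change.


Difference = 59 - 25 = 34 mm
Water adjustment = 34 * 1.8 / 10 = 6.1 kg/m3

6.1


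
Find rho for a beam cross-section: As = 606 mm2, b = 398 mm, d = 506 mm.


rho = As / (b * d)
= 606 / (398 * 506)
= 0.003

0.003


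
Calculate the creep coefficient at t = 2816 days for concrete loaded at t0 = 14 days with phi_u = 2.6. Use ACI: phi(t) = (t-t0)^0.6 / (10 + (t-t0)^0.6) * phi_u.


dt = 2816 - 14 = 2802
phi = 2802^0.6 / (10 + 2802^0.6) * 2.6
= 2.395

2.395


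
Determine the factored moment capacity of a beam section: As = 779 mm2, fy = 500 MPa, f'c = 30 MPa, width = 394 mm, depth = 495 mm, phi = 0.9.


a = As * fy / (0.85 * f'c * b)
= 779 * 500 / (0.85 * 30 * 394)
= 38.7678 mm
Mn = As * fy * (d - a/2) / 10^6
= 185.2525 kN-m
phi*Mn = 0.9 * 185.2525 = 166.73 kN-m

166.73


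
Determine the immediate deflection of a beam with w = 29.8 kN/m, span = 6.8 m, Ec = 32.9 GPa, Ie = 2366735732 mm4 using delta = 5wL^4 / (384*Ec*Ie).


Convert: L = 6.8 m = 6800 mm, Ec = 32.9 GPa = 32900 MPa
delta = 5 * 29.8 * 6800^4 / (384 * 32900 * 2366735732)
= 10.65 mm

10.65


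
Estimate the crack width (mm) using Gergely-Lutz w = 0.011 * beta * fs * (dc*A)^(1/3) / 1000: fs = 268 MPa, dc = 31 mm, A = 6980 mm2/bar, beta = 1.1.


w = 0.011 * beta * fs * (dc * A)^(1/3) / 1000
= 0.011 * 1.1 * 268 * (31 * 6980)^(1/3) / 1000
= 0.195 mm

0.195


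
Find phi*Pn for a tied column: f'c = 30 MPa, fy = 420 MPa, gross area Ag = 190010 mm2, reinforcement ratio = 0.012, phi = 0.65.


Ast = rho * Ag = 0.012 * 190010 = 2280.12 mm2
phi*Pn = 0.65 * 0.80 * (0.85 * 30 * (190010 - 2280.12) + 420 * 2280.12) / 1000
= 2987.28 kN

2987.28


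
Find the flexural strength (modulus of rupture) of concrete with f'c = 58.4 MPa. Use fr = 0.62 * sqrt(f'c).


fr = 0.62 * sqrt(58.4)
= 4.738 MPa

4.738


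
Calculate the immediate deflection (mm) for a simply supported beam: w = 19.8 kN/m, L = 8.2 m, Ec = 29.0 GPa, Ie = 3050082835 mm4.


Convert: L = 8.2 m = 8200 mm, Ec = 29.0 GPa = 29000 MPa
delta = 5 * 19.8 * 8200^4 / (384 * 29000 * 3050082835)
= 13.18 mm

13.18


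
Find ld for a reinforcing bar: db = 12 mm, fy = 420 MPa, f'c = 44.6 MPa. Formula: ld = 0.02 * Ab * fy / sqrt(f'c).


Ab = pi * 12^2 / 4 = 113.097 mm2
ld = 0.02 * 113.097 * 420 / sqrt(44.6)
= 142.3 mm

142.3


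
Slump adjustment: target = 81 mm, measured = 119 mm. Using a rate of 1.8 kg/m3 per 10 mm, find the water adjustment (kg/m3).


Difference = 81 - 119 = -38 mm
Water adjustment = -38 * 1.8 / 10 = -6.8 kg/m3

-6.8


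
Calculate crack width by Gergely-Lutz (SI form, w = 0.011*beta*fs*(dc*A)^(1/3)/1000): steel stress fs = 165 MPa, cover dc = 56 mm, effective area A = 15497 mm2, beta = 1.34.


w = 0.011 * beta * fs * (dc * A)^(1/3) / 1000
= 0.011 * 1.34 * 165 * (56 * 15497)^(1/3) / 1000
= 0.232 mm

0.232


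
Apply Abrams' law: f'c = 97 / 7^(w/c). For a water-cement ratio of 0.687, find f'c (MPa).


f'c = 97 / 7^0.687
= 97 / 3.807
= 25.48 MPa

25.48


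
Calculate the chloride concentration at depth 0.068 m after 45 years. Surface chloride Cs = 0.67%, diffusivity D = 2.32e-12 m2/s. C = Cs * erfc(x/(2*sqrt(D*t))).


t_seconds = 45 * 365.25 * 24 * 3600 = 1420092000.0 s
arg = 0.068 / (2 * sqrt(2.32e-12 * 1420092000.0))
= 0.5923
erfc(0.5923) = 0.4022
C = 0.67 * 0.4022 = 0.2695%

0.2695


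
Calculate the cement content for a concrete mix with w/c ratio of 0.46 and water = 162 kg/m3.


Cement = water / (w/c)
= 162 / 0.46
= 352.2 kg/m3

352.2


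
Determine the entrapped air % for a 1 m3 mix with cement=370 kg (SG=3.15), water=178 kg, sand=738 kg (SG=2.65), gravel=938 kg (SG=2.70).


Vol cement = 370 / (3.15 * 1000) = 0.11746 m3
Vol water = 178 / 1000 = 0.178 m3
Vol sand = 738 / (2.65 * 1000) = 0.278491 m3
Vol gravel = 938 / (2.70 * 1000) = 0.347407 m3
Total solid + water volume = 0.921358 m3
Air = (1 - 0.921358) * 100 = 7.86%

7.86


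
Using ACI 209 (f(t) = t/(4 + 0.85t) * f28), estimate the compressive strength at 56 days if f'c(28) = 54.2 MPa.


f(56) = 56 / (4 + 0.85 * 56) * 54.2
= 56 / 51.6 * 54.2
= 58.82 MPa

58.82


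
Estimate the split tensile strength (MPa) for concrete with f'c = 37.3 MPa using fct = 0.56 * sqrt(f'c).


fct = 0.56 * sqrt(37.3)
= 0.56 * 6.107
= 3.42 MPa

3.42


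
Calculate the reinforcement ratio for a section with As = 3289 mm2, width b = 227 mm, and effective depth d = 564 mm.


rho = As / (b * d)
= 3289 / (227 * 564)
= 0.0257

0.0257


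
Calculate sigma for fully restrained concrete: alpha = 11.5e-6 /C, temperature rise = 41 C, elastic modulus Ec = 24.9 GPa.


sigma = alpha * dT * Ec
= 11.5e-6 * 41 * 24.9 * 1000
= 11.74 MPa

11.74


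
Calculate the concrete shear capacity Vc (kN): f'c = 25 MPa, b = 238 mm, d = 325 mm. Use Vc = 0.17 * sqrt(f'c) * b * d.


Vc = 0.17 * sqrt(25) * 238 * 325 / 1000
= 65.75 kN

65.75


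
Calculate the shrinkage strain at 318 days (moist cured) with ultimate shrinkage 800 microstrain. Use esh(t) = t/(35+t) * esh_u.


esh(318) = 318 / (35 + 318) * 800
= 318 / 353 * 800
= 720.7 microstrain

720.7


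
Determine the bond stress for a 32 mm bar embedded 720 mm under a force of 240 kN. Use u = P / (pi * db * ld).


u = P / (pi * db * ld)
= 240 * 1000 / (pi * 32 * 720)
= 3.316 MPa

3.316


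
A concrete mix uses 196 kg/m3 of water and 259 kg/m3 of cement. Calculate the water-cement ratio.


w/c = water / cement
w/c = 196 / 259 = 0.757

0.757


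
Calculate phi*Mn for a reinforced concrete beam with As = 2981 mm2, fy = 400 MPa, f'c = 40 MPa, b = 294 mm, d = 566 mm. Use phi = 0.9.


a = As * fy / (0.85 * f'c * b)
= 2981 * 400 / (0.85 * 40 * 294)
= 119.2877 mm
Mn = As * fy * (d - a/2) / 10^6
= 603.7791 kN-m
phi*Mn = 0.9 * 603.7791 = 543.4 kN-m

543.4


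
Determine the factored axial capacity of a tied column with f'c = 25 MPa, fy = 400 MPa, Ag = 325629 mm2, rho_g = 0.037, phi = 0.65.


Ast = rho * Ag = 0.037 * 325629 = 12048.273 mm2
phi*Pn = 0.65 * 0.80 * (0.85 * 25 * (325629 - 12048.273) + 400 * 12048.273) / 1000
= 5971.11 kN

5971.11


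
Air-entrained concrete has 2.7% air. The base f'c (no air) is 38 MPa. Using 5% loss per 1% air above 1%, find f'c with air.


Strength loss = (2.7 - 1) * 5 = 8.5%
f'c = 38 * (1 - 8.5/100)
= 34.77 MPa

34.77


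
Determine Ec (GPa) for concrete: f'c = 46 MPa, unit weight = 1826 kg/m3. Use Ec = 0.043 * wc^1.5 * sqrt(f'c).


Ec = 0.043 * 1826^1.5 * sqrt(46) / 1000
= 22.76 GPa

22.76


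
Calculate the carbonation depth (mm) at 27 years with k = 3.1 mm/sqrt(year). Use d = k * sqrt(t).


depth = k * sqrt(t)
= 3.1 * sqrt(27)
= 16.11 mm

16.11


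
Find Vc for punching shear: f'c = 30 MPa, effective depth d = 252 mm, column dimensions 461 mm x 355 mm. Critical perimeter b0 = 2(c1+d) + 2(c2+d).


b0 = 2*(461 + 252) + 2*(355 + 252) = 2640 mm
Vc = 0.33 * sqrt(30) * 2640 * 252 / 1000
= 1202.48 kN

1202.48


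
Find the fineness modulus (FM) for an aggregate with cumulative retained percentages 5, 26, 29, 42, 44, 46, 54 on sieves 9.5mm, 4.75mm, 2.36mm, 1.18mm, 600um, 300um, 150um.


FM = sum(cumulative % retained) / 100
= 246 / 100
= 2.46

2.46


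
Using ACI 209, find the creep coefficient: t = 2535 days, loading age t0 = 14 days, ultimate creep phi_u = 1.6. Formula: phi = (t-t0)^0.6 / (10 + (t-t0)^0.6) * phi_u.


dt = 2535 - 14 = 2521
phi = 2521^0.6 / (10 + 2521^0.6) * 1.6
= 1.467

1.467


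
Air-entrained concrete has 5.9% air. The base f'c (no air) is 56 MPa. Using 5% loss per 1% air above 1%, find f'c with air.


Strength loss = (5.9 - 1) * 5 = 24.5%
f'c = 56 * (1 - 24.5/100)
= 42.28 MPa

42.28


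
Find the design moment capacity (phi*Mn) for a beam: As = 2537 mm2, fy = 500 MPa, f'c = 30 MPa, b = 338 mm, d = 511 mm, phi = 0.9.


a = As * fy / (0.85 * f'c * b)
= 2537 * 500 / (0.85 * 30 * 338)
= 147.1748 mm
Mn = As * fy * (d - a/2) / 10^6
= 554.8579 kN-m
phi*Mn = 0.9 * 554.8579 = 499.37 kN-m

499.37


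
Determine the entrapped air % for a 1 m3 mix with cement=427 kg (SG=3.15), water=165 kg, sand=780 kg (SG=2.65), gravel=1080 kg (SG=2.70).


Vol cement = 427 / (3.15 * 1000) = 0.135556 m3
Vol water = 165 / 1000 = 0.165 m3
Vol sand = 780 / (2.65 * 1000) = 0.29434 m3
Vol gravel = 1080 / (2.70 * 1000) = 0.4 m3
Total solid + water volume = 0.994895 m3
Air = (1 - 0.994895) * 100 = 0.51%

0.51


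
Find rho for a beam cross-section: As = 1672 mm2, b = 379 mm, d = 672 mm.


rho = As / (b * d)
= 1672 / (379 * 672)
= 0.0066

0.0066


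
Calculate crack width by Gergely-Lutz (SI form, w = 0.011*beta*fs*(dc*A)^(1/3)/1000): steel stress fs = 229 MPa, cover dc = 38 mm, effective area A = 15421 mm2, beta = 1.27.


w = 0.011 * beta * fs * (dc * A)^(1/3) / 1000
= 0.011 * 1.27 * 229 * (38 * 15421)^(1/3) / 1000
= 0.268 mm

0.268


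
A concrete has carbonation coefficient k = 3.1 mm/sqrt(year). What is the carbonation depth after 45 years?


depth = k * sqrt(t)
= 3.1 * sqrt(45)
= 20.8 mm

20.8


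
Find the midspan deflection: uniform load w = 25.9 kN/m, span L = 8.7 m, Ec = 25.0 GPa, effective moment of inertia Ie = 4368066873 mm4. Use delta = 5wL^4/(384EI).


Convert: L = 8.7 m = 8700 mm, Ec = 25.0 GPa = 25000 MPa
delta = 5 * 25.9 * 8700^4 / (384 * 25000 * 4368066873)
= 17.69 mm

17.69


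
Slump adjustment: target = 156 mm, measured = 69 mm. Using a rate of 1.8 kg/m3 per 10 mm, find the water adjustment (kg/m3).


Difference = 156 - 69 = 87 mm
Water adjustment = 87 * 1.8 / 10 = 15.7 kg/m3

15.7


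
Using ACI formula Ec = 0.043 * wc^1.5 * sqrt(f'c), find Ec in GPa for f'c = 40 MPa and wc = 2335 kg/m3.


Ec = 0.043 * 2335^1.5 * sqrt(40) / 1000
= 30.69 GPa

30.69


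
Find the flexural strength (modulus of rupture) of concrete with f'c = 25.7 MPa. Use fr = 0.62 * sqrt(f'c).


fr = 0.62 * sqrt(25.7)
= 3.143 MPa

3.143


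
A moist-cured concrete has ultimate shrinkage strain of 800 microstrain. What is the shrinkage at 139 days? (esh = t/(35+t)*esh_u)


esh(139) = 139 / (35 + 139) * 800
= 139 / 174 * 800
= 639.1 microstrain

639.1


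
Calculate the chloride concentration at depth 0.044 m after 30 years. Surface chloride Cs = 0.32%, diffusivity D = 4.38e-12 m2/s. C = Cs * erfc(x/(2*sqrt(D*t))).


t_seconds = 30 * 365.25 * 24 * 3600 = 946728000.0 s
arg = 0.044 / (2 * sqrt(4.38e-12 * 946728000.0))
= 0.3416
erfc(0.3416) = 0.629
C = 0.32 * 0.629 = 0.2013%

0.2013


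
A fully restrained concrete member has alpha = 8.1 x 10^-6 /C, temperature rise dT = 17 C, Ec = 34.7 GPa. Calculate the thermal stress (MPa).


sigma = alpha * dT * Ec
= 8.1e-6 * 17 * 34.7 * 1000
= 4.778 MPa

4.778


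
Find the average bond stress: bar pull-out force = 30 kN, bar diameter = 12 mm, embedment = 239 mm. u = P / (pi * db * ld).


u = P / (pi * db * ld)
= 30 * 1000 / (pi * 12 * 239)
= 3.33 MPa

3.33


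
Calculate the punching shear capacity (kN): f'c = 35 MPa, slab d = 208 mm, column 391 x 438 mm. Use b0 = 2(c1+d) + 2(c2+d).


b0 = 2*(391 + 208) + 2*(438 + 208) = 2490 mm
Vc = 0.33 * sqrt(35) * 2490 * 208 / 1000
= 1011.14 kN

1011.14


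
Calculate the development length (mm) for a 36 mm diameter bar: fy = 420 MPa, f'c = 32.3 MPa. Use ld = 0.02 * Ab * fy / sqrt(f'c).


Ab = pi * 36^2 / 4 = 1017.876 mm2
ld = 0.02 * 1017.876 * 420 / sqrt(32.3)
= 1504.4 mm

1504.4


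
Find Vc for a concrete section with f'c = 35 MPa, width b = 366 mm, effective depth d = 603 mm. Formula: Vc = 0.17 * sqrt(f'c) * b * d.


Vc = 0.17 * sqrt(35) * 366 * 603 / 1000
= 221.96 kN

221.96


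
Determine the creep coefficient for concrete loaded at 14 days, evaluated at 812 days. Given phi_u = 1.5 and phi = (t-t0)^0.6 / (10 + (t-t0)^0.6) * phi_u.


dt = 812 - 14 = 798
phi = 798^0.6 / (10 + 798^0.6) * 1.5
= 1.27

1.27


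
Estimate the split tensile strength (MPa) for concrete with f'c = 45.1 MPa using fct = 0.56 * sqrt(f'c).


fct = 0.56 * sqrt(45.1)
= 0.56 * 6.716
= 3.761 MPa

3.761


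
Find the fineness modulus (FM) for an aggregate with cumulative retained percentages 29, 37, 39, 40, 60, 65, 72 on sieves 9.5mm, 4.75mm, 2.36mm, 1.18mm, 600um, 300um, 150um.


FM = sum(cumulative % retained) / 100
= 342 / 100
= 3.42

3.42


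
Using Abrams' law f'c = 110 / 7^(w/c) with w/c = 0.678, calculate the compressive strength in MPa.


f'c = 110 / 7^0.678
= 110 / 3.741
= 29.4 MPa

29.4


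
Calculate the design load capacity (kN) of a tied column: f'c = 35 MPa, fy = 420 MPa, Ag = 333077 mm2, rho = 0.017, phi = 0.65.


Ast = rho * Ag = 0.017 * 333077 = 5662.309 mm2
phi*Pn = 0.65 * 0.80 * (0.85 * 35 * (333077 - 5662.309) + 420 * 5662.309) / 1000
= 6301.75 kN

6301.75


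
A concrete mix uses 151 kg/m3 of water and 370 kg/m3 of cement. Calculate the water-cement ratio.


w/c = water / cement
w/c = 151 / 370 = 0.408

0.408


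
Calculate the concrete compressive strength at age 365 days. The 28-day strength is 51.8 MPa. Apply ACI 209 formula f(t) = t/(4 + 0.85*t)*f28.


f(365) = 365 / (4 + 0.85 * 365) * 51.8
= 365 / 314.25 * 51.8
= 60.17 MPa

60.17


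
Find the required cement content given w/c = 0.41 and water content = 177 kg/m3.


Cement = water / (w/c)
= 177 / 0.41
= 431.7 kg/m3

431.7


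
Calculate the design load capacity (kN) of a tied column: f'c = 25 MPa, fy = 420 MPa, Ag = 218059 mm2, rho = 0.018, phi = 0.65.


Ast = rho * Ag = 0.018 * 218059 = 3925.062 mm2
phi*Pn = 0.65 * 0.80 * (0.85 * 25 * (218059 - 3925.062) + 420 * 3925.062) / 1000
= 3223.41 kN

3223.41


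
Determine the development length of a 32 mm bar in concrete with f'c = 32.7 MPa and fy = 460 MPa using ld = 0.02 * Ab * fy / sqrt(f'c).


Ab = pi * 32^2 / 4 = 804.248 mm2
ld = 0.02 * 804.248 * 460 / sqrt(32.7)
= 1293.9 mm

1293.9


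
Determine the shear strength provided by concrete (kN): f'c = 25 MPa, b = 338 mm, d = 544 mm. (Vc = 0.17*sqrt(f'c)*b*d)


Vc = 0.17 * sqrt(25) * 338 * 544 / 1000
= 156.29 kN

156.29


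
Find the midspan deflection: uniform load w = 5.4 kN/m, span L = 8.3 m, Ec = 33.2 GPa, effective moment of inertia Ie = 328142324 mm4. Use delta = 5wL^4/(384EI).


Convert: L = 8.3 m = 8300 mm, Ec = 33.2 GPa = 33200 MPa
delta = 5 * 5.4 * 8300^4 / (384 * 33200 * 328142324)
= 30.63 mm

30.63


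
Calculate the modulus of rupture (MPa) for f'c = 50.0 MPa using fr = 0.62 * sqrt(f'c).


fr = 0.62 * sqrt(50.0)
= 4.384 MPa

4.384


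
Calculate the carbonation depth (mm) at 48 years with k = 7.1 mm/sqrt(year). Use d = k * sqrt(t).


depth = k * sqrt(t)
= 7.1 * sqrt(48)
= 49.19 mm

49.19


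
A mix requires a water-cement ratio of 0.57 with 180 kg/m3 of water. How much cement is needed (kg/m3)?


Cement = water / (w/c)
= 180 / 0.57
= 315.8 kg/m3

315.8


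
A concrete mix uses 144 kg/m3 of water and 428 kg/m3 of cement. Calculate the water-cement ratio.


w/c = water / cement
w/c = 144 / 428 = 0.336

0.336


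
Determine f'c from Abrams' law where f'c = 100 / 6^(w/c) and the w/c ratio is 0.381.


f'c = 100 / 6^0.381
= 100 / 1.979
= 50.53 MPa

50.53


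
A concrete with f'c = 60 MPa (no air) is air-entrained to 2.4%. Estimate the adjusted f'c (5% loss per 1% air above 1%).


Strength loss = (2.4 - 1) * 5 = 7.0%
f'c = 60 * (1 - 7.0/100)
= 55.8 MPa

55.8


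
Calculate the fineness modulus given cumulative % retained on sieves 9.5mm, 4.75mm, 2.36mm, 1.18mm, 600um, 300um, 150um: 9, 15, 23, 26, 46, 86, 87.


FM = sum(cumulative % retained) / 100
= 292 / 100
= 2.92

2.92


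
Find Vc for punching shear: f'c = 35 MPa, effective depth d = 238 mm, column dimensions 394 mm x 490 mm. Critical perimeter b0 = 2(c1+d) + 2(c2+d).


b0 = 2*(394 + 238) + 2*(490 + 238) = 2720 mm
Vc = 0.33 * sqrt(35) * 2720 * 238 / 1000
= 1263.85 kN

1263.85


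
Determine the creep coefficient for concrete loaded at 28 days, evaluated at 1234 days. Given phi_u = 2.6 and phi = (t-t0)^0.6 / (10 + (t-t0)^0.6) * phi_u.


dt = 1234 - 28 = 1206
phi = 1206^0.6 / (10 + 1206^0.6) * 2.6
= 2.277

2.277


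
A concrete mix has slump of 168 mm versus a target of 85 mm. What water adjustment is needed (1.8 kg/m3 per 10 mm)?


Difference = 85 - 168 = -83 mm
Water adjustment = -83 * 1.8 / 10 = -14.9 kg/m3

-14.9


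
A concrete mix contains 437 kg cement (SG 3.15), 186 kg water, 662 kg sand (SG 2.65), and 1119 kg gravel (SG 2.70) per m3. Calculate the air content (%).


Vol cement = 437 / (3.15 * 1000) = 0.13873 m3
Vol water = 186 / 1000 = 0.186 m3
Vol sand = 662 / (2.65 * 1000) = 0.249811 m3
Vol gravel = 1119 / (2.70 * 1000) = 0.414444 m3
Total solid + water volume = 0.988986 m3
Air = (1 - 0.988986) * 100 = 1.1%

1.1


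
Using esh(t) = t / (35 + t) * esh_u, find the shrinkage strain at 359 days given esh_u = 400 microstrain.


esh(359) = 359 / (35 + 359) * 400
= 359 / 394 * 400
= 364.5 microstrain

364.5


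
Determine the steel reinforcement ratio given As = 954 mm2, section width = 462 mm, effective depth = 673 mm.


rho = As / (b * d)
= 954 / (462 * 673)
= 0.0031

0.0031


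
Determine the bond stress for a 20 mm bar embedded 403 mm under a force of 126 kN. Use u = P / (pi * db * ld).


u = P / (pi * db * ld)
= 126 * 1000 / (pi * 20 * 403)
= 4.976 MPa

4.976


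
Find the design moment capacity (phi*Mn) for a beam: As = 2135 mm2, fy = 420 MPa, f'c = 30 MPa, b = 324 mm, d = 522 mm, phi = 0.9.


a = As * fy / (0.85 * f'c * b)
= 2135 * 420 / (0.85 * 30 * 324)
= 108.533 mm
Mn = As * fy * (d - a/2) / 10^6
= 419.4166 kN-m
phi*Mn = 0.9 * 419.4166 = 377.47 kN-m

377.47


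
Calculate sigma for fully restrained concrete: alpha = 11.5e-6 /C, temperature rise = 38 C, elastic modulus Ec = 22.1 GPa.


sigma = alpha * dT * Ec
= 11.5e-6 * 38 * 22.1 * 1000
= 9.658 MPa

9.658


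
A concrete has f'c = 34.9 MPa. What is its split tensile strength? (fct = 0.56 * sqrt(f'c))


fct = 0.56 * sqrt(34.9)
= 0.56 * 5.908
= 3.308 MPa

3.308


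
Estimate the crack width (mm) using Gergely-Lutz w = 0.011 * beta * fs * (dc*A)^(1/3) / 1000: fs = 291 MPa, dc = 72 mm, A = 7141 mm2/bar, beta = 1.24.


w = 0.011 * beta * fs * (dc * A)^(1/3) / 1000
= 0.011 * 1.24 * 291 * (72 * 7141)^(1/3) / 1000
= 0.318 mm

0.318


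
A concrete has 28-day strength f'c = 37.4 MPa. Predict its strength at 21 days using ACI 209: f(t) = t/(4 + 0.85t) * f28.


f(21) = 21 / (4 + 0.85 * 21) * 37.4
= 21 / 21.85 * 37.4
= 35.95 MPa

35.95


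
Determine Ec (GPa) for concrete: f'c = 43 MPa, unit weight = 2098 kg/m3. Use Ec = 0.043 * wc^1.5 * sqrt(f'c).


Ec = 0.043 * 2098^1.5 * sqrt(43) / 1000
= 27.1 GPa

27.1


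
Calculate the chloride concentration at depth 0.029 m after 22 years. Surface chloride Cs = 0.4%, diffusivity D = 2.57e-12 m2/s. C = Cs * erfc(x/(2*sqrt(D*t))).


t_seconds = 22 * 365.25 * 24 * 3600 = 694267200.0 s
arg = 0.029 / (2 * sqrt(2.57e-12 * 694267200.0))
= 0.3433
erfc(0.3433) = 0.6274
C = 0.4 * 0.6274 = 0.2509%

0.2509


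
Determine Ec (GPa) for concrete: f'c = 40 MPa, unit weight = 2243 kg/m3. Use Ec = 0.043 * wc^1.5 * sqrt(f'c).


Ec = 0.043 * 2243^1.5 * sqrt(40) / 1000
= 28.89 GPa

28.89


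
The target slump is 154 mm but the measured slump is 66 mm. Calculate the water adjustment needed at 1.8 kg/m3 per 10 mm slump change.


Difference = 154 - 66 = 88 mm
Water adjustment = 88 * 1.8 / 10 = 15.8 kg/m3

15.8


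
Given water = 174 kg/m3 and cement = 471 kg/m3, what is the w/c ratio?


w/c = water / cement
w/c = 174 / 471 = 0.369

0.369


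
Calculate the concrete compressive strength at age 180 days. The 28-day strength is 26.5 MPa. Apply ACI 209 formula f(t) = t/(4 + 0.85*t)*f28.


f(180) = 180 / (4 + 0.85 * 180) * 26.5
= 180 / 157.0 * 26.5
= 30.38 MPa

30.38


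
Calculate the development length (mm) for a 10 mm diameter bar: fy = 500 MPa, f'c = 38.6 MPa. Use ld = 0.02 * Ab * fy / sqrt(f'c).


Ab = pi * 10^2 / 4 = 78.54 mm2
ld = 0.02 * 78.54 * 500 / sqrt(38.6)
= 126.4 mm

126.4


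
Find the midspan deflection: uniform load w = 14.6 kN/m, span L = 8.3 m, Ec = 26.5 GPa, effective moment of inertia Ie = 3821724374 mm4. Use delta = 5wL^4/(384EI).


Convert: L = 8.3 m = 8300 mm, Ec = 26.5 GPa = 26500 MPa
delta = 5 * 14.6 * 8300^4 / (384 * 26500 * 3821724374)
= 8.91 mm

8.91


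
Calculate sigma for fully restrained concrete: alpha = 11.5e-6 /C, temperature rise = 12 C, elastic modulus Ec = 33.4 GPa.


sigma = alpha * dT * Ec
= 11.5e-6 * 12 * 33.4 * 1000
= 4.609 MPa

4.609


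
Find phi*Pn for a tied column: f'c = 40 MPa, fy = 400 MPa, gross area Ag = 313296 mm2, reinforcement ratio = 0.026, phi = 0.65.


Ast = rho * Ag = 0.026 * 313296 = 8145.696 mm2
phi*Pn = 0.65 * 0.80 * (0.85 * 40 * (313296 - 8145.696) + 400 * 8145.696) / 1000
= 7089.36 kN

7089.36


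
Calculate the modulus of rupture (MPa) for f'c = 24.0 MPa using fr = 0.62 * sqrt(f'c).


fr = 0.62 * sqrt(24.0)
= 3.037 MPa

3.037


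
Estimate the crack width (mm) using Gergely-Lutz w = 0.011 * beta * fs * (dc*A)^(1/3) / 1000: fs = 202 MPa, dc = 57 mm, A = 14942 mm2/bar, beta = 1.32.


w = 0.011 * beta * fs * (dc * A)^(1/3) / 1000
= 0.011 * 1.32 * 202 * (57 * 14942)^(1/3) / 1000
= 0.278 mm

0.278


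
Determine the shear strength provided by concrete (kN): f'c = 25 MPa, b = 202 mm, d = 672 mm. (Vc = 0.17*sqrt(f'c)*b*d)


Vc = 0.17 * sqrt(25) * 202 * 672 / 1000
= 115.38 kN

115.38


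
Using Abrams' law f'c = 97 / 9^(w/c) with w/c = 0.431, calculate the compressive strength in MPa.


f'c = 97 / 9^0.431
= 97 / 2.578
= 37.63 MPa

37.63


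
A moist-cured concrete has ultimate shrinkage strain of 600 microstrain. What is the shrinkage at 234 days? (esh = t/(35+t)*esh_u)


esh(234) = 234 / (35 + 234) * 600
= 234 / 269 * 600
= 521.9 microstrain

521.9


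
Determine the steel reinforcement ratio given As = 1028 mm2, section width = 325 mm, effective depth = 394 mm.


rho = As / (b * d)
= 1028 / (325 * 394)
= 0.008

0.008


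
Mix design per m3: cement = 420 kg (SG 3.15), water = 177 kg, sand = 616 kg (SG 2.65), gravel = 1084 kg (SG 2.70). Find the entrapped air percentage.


Vol cement = 420 / (3.15 * 1000) = 0.133333 m3
Vol water = 177 / 1000 = 0.177 m3
Vol sand = 616 / (2.65 * 1000) = 0.232453 m3
Vol gravel = 1084 / (2.70 * 1000) = 0.401481 m3
Total solid + water volume = 0.944268 m3
Air = (1 - 0.944268) * 100 = 5.57%

5.57


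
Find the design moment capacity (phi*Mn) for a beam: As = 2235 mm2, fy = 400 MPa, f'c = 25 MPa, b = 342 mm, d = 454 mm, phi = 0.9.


a = As * fy / (0.85 * f'c * b)
= 2235 * 400 / (0.85 * 25 * 342)
= 123.0134 mm
Mn = As * fy * (d - a/2) / 10^6
= 350.889 kN-m
phi*Mn = 0.9 * 350.889 = 315.8 kN-m

315.8


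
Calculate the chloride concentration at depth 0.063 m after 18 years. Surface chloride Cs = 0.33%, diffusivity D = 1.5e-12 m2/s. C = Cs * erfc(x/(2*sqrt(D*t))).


t_seconds = 18 * 365.25 * 24 * 3600 = 568036800.0 s
arg = 0.063 / (2 * sqrt(1.5e-12 * 568036800.0))
= 1.0791
erfc(1.0791) = 0.127
C = 0.33 * 0.127 = 0.0419%

0.0419


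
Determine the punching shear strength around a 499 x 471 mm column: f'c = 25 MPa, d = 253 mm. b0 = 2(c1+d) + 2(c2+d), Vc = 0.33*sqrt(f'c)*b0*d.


b0 = 2*(499 + 253) + 2*(471 + 253) = 2952 mm
Vc = 0.33 * sqrt(25) * 2952 * 253 / 1000
= 1232.31 kN

1232.31


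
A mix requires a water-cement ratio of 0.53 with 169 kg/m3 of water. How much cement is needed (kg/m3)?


Cement = water / (w/c)
= 169 / 0.53
= 318.9 kg/m3

318.9


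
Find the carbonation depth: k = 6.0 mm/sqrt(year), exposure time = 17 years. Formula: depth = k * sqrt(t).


depth = k * sqrt(t)
= 6.0 * sqrt(17)
= 24.74 mm

24.74


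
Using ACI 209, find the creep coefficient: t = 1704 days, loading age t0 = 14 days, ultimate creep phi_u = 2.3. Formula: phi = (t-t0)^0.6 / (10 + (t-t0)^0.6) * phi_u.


dt = 1704 - 14 = 1690
phi = 1690^0.6 / (10 + 1690^0.6) * 2.3
= 2.062

2.062


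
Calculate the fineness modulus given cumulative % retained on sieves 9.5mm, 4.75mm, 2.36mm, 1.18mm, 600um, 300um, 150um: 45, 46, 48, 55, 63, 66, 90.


FM = sum(cumulative % retained) / 100
= 413 / 100
= 4.13

4.13


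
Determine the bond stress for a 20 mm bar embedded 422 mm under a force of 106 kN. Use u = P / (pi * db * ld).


u = P / (pi * db * ld)
= 106 * 1000 / (pi * 20 * 422)
= 3.998 MPa

3.998


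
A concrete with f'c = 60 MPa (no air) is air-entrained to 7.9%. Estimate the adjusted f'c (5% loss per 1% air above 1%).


Strength loss = (7.9 - 1) * 5 = 34.5%
f'c = 60 * (1 - 34.5/100)
= 39.3 MPa

39.3


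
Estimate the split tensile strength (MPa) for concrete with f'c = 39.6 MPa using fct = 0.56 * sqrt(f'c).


fct = 0.56 * sqrt(39.6)
= 0.56 * 6.293
= 3.524 MPa

3.524


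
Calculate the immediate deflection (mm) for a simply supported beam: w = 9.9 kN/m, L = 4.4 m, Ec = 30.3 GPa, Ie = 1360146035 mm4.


Convert: L = 4.4 m = 4400 mm, Ec = 30.3 GPa = 30300 MPa
delta = 5 * 9.9 * 4400^4 / (384 * 30300 * 1360146035)
= 1.17 mm

1.17


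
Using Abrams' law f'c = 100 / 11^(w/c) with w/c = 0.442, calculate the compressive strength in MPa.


f'c = 100 / 11^0.442
= 100 / 2.886
= 34.65 MPa

34.65


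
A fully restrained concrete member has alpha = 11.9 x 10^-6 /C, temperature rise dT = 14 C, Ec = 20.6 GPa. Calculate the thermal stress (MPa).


sigma = alpha * dT * Ec
= 11.9e-6 * 14 * 20.6 * 1000
= 3.432 MPa

3.432


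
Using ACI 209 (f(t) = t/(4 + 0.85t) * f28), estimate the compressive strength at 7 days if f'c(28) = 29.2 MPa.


f(7) = 7 / (4 + 0.85 * 7) * 29.2
= 7 / 9.95 * 29.2
= 20.54 MPa

20.54


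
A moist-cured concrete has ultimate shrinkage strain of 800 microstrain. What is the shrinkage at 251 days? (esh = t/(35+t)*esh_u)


esh(251) = 251 / (35 + 251) * 800
= 251 / 286 * 800
= 702.1 microstrain

702.1


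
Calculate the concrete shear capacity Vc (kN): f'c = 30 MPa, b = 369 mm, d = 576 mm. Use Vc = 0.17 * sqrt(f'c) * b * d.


Vc = 0.17 * sqrt(30) * 369 * 576 / 1000
= 197.91 kN

197.91


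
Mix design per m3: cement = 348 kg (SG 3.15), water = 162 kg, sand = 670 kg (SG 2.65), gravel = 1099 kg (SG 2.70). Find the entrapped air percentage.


Vol cement = 348 / (3.15 * 1000) = 0.110476 m3
Vol water = 162 / 1000 = 0.162 m3
Vol sand = 670 / (2.65 * 1000) = 0.25283 m3
Vol gravel = 1099 / (2.70 * 1000) = 0.407037 m3
Total solid + water volume = 0.932343 m3
Air = (1 - 0.932343) * 100 = 6.77%

6.77


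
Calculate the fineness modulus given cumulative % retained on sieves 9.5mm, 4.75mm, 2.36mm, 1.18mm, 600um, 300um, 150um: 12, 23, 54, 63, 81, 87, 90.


FM = sum(cumulative % retained) / 100
= 410 / 100
= 4.1

4.1


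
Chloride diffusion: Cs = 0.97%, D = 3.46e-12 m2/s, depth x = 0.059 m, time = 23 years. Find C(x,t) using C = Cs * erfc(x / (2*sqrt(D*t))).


t_seconds = 23 * 365.25 * 24 * 3600 = 725824800.0 s
arg = 0.059 / (2 * sqrt(3.46e-12 * 725824800.0))
= 0.5887
erfc(0.5887) = 0.4051
C = 0.97 * 0.4051 = 0.393%

0.393


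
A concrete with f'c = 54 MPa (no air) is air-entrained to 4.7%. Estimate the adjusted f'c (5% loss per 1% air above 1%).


Strength loss = (4.7 - 1) * 5 = 18.5%
f'c = 54 * (1 - 18.5/100)
= 44.01 MPa

44.01


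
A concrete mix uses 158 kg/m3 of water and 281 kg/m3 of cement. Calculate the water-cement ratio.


w/c = water / cement
w/c = 158 / 281 = 0.562

0.562


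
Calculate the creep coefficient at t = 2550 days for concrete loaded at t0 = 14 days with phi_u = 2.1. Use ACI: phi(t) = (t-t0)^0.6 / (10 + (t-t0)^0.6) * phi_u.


dt = 2550 - 14 = 2536
phi = 2536^0.6 / (10 + 2536^0.6) * 2.1
= 1.925

1.925


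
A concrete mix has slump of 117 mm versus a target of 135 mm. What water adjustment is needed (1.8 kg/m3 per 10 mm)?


Difference = 135 - 117 = 18 mm
Water adjustment = 18 * 1.8 / 10 = 3.2 kg/m3

3.2


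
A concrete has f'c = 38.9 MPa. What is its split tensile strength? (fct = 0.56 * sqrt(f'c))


fct = 0.56 * sqrt(38.9)
= 0.56 * 6.237
= 3.493 MPa

3.493


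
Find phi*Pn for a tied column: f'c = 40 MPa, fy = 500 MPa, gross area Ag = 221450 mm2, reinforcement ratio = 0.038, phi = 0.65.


Ast = rho * Ag = 0.038 * 221450 = 8415.1 mm2
phi*Pn = 0.65 * 0.80 * (0.85 * 40 * (221450 - 8415.1) + 500 * 8415.1) / 1000
= 5954.38 kN

5954.38


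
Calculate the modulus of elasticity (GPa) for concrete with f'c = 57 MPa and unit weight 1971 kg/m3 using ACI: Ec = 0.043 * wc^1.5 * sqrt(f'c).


Ec = 0.043 * 1971^1.5 * sqrt(57) / 1000
= 28.41 GPa

28.41


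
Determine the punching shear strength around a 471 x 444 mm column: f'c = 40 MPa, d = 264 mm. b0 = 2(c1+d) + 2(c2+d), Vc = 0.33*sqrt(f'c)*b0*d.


b0 = 2*(471 + 264) + 2*(444 + 264) = 2886 mm
Vc = 0.33 * sqrt(40) * 2886 * 264 / 1000
= 1590.17 kN

1590.17


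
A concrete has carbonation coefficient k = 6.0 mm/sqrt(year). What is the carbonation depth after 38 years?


depth = k * sqrt(t)
= 6.0 * sqrt(38)
= 36.99 mm

36.99


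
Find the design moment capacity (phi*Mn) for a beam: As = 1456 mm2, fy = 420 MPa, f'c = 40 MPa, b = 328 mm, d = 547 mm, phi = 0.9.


a = As * fy / (0.85 * f'c * b)
= 1456 * 420 / (0.85 * 40 * 328)
= 54.835 mm
Mn = As * fy * (d - a/2) / 10^6
= 317.7351 kN-m
phi*Mn = 0.9 * 317.7351 = 285.96 kN-m

285.96
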